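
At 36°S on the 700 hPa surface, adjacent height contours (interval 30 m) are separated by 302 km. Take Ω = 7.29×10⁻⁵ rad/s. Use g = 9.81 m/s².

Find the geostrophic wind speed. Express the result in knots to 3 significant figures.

22.1 knots

Coriolis parameter at 36°S:
f = 2Ω sin φ = 2 × 7.29×10⁻⁵ × sin 36° = 8.57×10⁻⁵ s⁻¹
Height gradient: |∂Z/∂n| = 30 m / 302000 m = 9.93×10⁻⁵
On a pressure surface, geostrophic balance gives V_g = (g/f)|∂Z/∂n|:
V_g = 9.81 × 9.93×10⁻⁵ / 8.57×10⁻⁵ = 11.4 m/s
Converting: 11.4 m/s × 1.944 = 22.1 knots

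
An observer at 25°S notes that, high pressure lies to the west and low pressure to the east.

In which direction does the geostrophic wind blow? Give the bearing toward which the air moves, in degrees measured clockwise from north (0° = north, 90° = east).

The pressure-gradient force points toward the east (bearing 090°).
Geostrophic balance: in the Southern Hemisphere the Coriolis force deflects motion to the left, so the geostrophic wind blows 90° to the left of the pressure-gradient force (low pressure on the right).
Rotating 090° by 90° counterclockwise gives 000° — the wind blows toward the north.

000°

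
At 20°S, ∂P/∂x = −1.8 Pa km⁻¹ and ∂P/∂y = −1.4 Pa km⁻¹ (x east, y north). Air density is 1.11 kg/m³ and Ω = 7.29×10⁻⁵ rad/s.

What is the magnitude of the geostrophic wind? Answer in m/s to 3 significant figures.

Coriolis parameter at 20°S:
f = 2Ω sin φ = 2 × 7.29×10⁻⁵ × sin 20° = 4.99×10⁻⁵ s⁻¹
In the Southern Hemisphere f is negative: f = −4.99×10⁻⁵ s⁻¹.
Component geostrophic relations (x east, y north):
u_g = −(1/(fρ)) ∂P/∂y,  v_g = (1/(fρ)) ∂P/∂x
u_g = −(−1.4×10⁻³)/(−4.99×10⁻⁵ × 1.11) = −25.3 m/s;  v_g = (−1.8×10⁻³)/(−4.99×10⁻⁵ × 1.11) = 32.5 m/s
|V_g| = √(u_g² + v_g²) = 41.2 m/s

41.2 m/s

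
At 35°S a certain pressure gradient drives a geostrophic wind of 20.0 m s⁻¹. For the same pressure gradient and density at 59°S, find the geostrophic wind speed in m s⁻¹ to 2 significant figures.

With the same pressure gradient and density, V_g ∝ 1/f ∝ 1/sin φ.
V₂ = V₁ · sin φ₁ / sin φ₂ = 20.0 × sin 35° / sin 59°
V₂ = 20.0 × 0.5736/0.8572 = 13 m s⁻¹

13 m s⁻¹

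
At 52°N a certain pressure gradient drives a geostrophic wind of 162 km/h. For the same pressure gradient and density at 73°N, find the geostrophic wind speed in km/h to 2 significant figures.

With the same pressure gradient and density, V_g ∝ 1/f ∝ 1/sin φ.
V₂ = V₁ · sin φ₁ / sin φ₂ = 162 × sin 52° / sin 73°
V₂ = 162 × 0.7880/0.9563 = 130 km/h

130 km/h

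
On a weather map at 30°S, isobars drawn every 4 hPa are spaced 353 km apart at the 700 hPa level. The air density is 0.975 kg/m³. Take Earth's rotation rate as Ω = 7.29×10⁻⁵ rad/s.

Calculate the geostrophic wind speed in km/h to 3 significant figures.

Coriolis parameter at 30°S:
f = 2Ω sin φ = 2 × 7.29×10⁻⁵ × sin 30° = 7.29×10⁻⁵ s⁻¹
Pressure gradient: |∂P/∂n| = 400 Pa / 353000 m = 1.13×10⁻³ Pa/m
Geostrophic balance (pressure-gradient force = Coriolis force):
V_g = (1/(fρ)) |∂P/∂n| = 1.13×10⁻³ / (7.29×10⁻⁵ × 0.975) = 15.9 m/s
Converting: 15.9 m/s × 3.6 = 57.4 km/h

57.4 km/h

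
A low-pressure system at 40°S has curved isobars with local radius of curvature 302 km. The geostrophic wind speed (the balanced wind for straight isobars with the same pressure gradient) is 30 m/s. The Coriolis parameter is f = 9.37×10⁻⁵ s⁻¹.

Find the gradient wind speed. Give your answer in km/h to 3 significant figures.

65.7 km/h

Around a low, centrifugal force acts outward with Coriolis, so pressure-gradient force balances both:
(1/ρ)|∂P/∂n| = fV + V²/R  →  V² + fR·V − fR·V_g = 0
With fR = 9.37×10⁻⁵ × 302×10³ m = 28.3 m/s:
V = [−fR + √((fR)² + 4 fR V_g)]/2 = [−28.3 + √(28.3² + 4×28.3×30)]/2 = 18.2 m/s
Subgeostrophic (V < V_g = 30 m/s), as expected around a low.
Converting: 18.2 m/s × 3.6 = 65.7 km/h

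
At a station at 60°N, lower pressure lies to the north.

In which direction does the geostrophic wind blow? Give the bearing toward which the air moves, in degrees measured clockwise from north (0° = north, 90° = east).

090°

The pressure-gradient force points toward the north (bearing 000°).
Geostrophic balance: in the Northern Hemisphere the Coriolis force deflects motion to the right, so the geostrophic wind blows 90° to the right of the pressure-gradient force (low pressure on the left).
Rotating 000° by 90° clockwise gives 090° — the wind blows toward the east.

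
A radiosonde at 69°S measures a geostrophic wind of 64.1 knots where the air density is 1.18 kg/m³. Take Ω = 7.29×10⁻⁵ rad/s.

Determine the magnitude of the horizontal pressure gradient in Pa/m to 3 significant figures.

5.30×10⁻³ Pa/m

Coriolis parameter at 69°S:
f = 2Ω sin φ = 2 × 7.29×10⁻⁵ × sin 69° = 1.36×10⁻⁴ s⁻¹
Wind speed in SI: 64.1 knots = 33.0 m/s
Geostrophic balance rearranged: |∂P/∂n| = f ρ V_g
|∂P/∂n| = 1.36×10⁻⁴ × 1.18 × 33.0 = 5.30×10⁻³ Pa/m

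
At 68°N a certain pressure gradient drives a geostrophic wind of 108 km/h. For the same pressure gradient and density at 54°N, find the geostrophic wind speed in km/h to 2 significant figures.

With the same pressure gradient and density, V_g ∝ 1/f ∝ 1/sin φ.
V₂ = V₁ · sin φ₁ / sin φ₂ = 108 × sin 68° / sin 54°
V₂ = 108 × 0.9272/0.8090 = 120 km/h

120 km/h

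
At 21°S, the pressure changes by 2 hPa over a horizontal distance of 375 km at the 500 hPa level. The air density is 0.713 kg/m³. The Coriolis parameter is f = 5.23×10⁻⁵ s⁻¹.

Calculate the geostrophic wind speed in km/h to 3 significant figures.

51.5 km/h

Pressure gradient: |∂P/∂n| = 200 Pa / 375000 m = 5.33×10⁻⁴ Pa/m
Geostrophic balance (pressure-gradient force = Coriolis force):
V_g = (1/(fρ)) |∂P/∂n| = 5.33×10⁻⁴ / (5.23×10⁻⁵ × 0.713) = 14.3 m/s
Converting: 14.3 m/s × 3.6 = 51.5 km/h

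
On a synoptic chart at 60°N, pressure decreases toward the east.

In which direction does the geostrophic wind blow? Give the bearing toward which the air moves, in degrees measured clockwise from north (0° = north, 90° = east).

The pressure-gradient force points toward the east (bearing 090°).
Geostrophic balance: in the Northern Hemisphere the Coriolis force deflects motion to the right, so the geostrophic wind blows 90° to the right of the pressure-gradient force (low pressure on the left).
Rotating 090° by 90° clockwise gives 180° — the wind blows toward the south.

180°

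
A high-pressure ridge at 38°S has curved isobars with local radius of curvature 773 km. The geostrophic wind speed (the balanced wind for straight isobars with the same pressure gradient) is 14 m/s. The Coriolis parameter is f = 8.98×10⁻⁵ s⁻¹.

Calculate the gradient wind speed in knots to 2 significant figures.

38 knots

Around a high, pressure-gradient force acts outward with centrifugal, so Coriolis balances both:
fV = (1/ρ)|∂P/∂n| + V²/R  →  V² − fR·V + fR·V_g = 0
With fR = 8.98×10⁻⁵ × 773×10³ m = 69.4 m/s:
V = [fR − √((fR)² − 4 fR V_g)]/2 = [69.4 − √(69.4² − 4×69.4×14)]/2 = 19.4 m/s
Supergeostrophic (V > V_g = 14 m/s), as expected around a high.
Converting: 19.4 m/s × 1.944 = 38 knots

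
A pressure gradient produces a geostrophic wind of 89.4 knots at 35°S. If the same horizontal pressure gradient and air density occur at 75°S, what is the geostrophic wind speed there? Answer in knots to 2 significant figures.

53 knots

With the same pressure gradient and density, V_g ∝ 1/f ∝ 1/sin φ.
V₂ = V₁ · sin φ₁ / sin φ₂ = 89.4 × sin 35° / sin 75°
V₂ = 89.4 × 0.5736/0.9659 = 53 knots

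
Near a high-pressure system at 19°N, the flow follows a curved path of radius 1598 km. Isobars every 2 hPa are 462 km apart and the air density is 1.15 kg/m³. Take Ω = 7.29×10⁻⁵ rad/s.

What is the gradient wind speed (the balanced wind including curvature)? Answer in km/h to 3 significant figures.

Coriolis parameter at 19°N:
f = 2Ω sin φ = 2 × 7.29×10⁻⁵ × sin 19° = 4.75×10⁻⁵ s⁻¹
Pressure gradient: |∂P/∂n| = 200 Pa / 462000 m = 4.33×10⁻⁴ Pa/m
Geostrophic speed: V_g = |∂P/∂n|/(fρ) = 4.33×10⁻⁴/(4.75×10⁻⁵ × 1.15) = 7.93 m/s
Around a high, pressure-gradient force acts outward with centrifugal, so Coriolis balances both:
fV = (1/ρ)|∂P/∂n| + V²/R  →  V² − fR·V + fR·V_g = 0
With fR = 4.75×10⁻⁵ × 1598×10³ m = 75.9 m/s:
V = [fR − √((fR)² − 4 fR V_g)]/2 = [75.9 − √(75.9² − 4×75.9×7.93)]/2 = 9 m/s
Supergeostrophic (V > V_g = 7.93 m/s), as expected around a high.
Converting: 9 m/s × 3.6 = 32.4 km/h

32.4 km/h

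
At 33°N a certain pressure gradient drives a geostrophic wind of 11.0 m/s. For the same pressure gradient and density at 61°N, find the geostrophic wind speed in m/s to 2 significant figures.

With the same pressure gradient and density, V_g ∝ 1/f ∝ 1/sin φ.
V₂ = V₁ · sin φ₁ / sin φ₂ = 11.0 × sin 33° / sin 61°
V₂ = 11.0 × 0.5446/0.8746 = 6.8 m/s

6.8 m/s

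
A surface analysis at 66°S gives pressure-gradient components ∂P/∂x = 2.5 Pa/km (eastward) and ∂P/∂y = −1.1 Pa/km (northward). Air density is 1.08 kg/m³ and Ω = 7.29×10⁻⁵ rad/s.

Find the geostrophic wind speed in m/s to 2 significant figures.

19 m/s

Coriolis parameter at 66°S:
f = 2Ω sin φ = 2 × 7.29×10⁻⁵ × sin 66° = 1.33×10⁻⁴ s⁻¹
In the Southern Hemisphere f is negative: f = −1.33×10⁻⁴ s⁻¹.
Component geostrophic relations (x east, y north):
u_g = −(1/(fρ)) ∂P/∂y,  v_g = (1/(fρ)) ∂P/∂x
u_g = −(−1.1×10⁻³)/(−1.33×10⁻⁴ × 1.08) = −7.65 m/s;  v_g = (2.5×10⁻³)/(−1.33×10⁻⁴ × 1.08) = −17.4 m/s
|V_g| = √(u_g² + v_g²) = 19.0 m/s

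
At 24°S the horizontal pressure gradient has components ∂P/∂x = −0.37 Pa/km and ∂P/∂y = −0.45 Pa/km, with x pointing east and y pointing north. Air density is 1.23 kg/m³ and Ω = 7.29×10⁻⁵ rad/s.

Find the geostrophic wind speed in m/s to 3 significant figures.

Coriolis parameter at 24°S:
f = 2Ω sin φ = 2 × 7.29×10⁻⁵ × sin 24° = 5.93×10⁻⁵ s⁻¹
In the Southern Hemisphere f is negative: f = −5.93×10⁻⁵ s⁻¹.
Component geostrophic relations (x east, y north):
u_g = −(1/(fρ)) ∂P/∂y,  v_g = (1/(fρ)) ∂P/∂x
u_g = −(−0.45×10⁻³)/(−5.93×10⁻⁵ × 1.23) = −6.17 m/s;  v_g = (−0.37×10⁻³)/(−5.93×10⁻⁵ × 1.23) = 5.07 m/s
|V_g| = √(u_g² + v_g²) = 7.99 m/s

7.99 m/s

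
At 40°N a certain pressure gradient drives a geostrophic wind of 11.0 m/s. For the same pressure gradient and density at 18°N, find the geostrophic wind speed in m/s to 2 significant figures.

With the same pressure gradient and density, V_g ∝ 1/f ∝ 1/sin φ.
V₂ = V₁ · sin φ₁ / sin φ₂ = 11.0 × sin 40° / sin 18°
V₂ = 11.0 × 0.6428/0.3090 = 23 m/s

23 m/s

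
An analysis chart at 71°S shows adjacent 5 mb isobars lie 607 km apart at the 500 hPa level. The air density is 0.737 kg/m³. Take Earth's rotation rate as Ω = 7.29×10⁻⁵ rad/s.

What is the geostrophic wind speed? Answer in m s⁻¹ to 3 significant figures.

Coriolis parameter at 71°S:
f = 2Ω sin φ = 2 × 7.29×10⁻⁵ × sin 71° = 1.38×10⁻⁴ s⁻¹
Pressure gradient: |∂P/∂n| = 500 Pa / 607000 m = 8.24×10⁻⁴ Pa/m
Geostrophic balance (pressure-gradient force = Coriolis force):
V_g = (1/(fρ)) |∂P/∂n| = 8.24×10⁻⁴ / (1.38×10⁻⁴ × 0.737) = 8.11 m/s

8.11 m s⁻¹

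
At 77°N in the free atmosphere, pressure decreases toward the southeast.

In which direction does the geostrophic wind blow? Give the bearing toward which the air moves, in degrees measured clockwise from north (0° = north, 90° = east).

225°

The pressure-gradient force points toward the southeast (bearing 135°).
Geostrophic balance: in the Northern Hemisphere the Coriolis force deflects motion to the right, so the geostrophic wind blows 90° to the right of the pressure-gradient force (low pressure on the left).
Rotating 135° by 90° clockwise gives 225° — the wind blows toward the southwest.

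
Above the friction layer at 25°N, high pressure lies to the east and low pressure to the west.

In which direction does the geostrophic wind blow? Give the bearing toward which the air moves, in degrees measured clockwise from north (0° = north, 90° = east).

The pressure-gradient force points toward the west (bearing 270°).
Geostrophic balance: in the Northern Hemisphere the Coriolis force deflects motion to the right, so the geostrophic wind blows 90° to the right of the pressure-gradient force (low pressure on the left).
Rotating 270° by 90° clockwise gives 000° — the wind blows toward the north.

000°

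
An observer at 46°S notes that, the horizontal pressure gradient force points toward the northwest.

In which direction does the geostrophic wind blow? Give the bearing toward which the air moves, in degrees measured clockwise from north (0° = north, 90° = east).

225°

The pressure-gradient force points toward the northwest (bearing 315°).
Geostrophic balance: in the Southern Hemisphere the Coriolis force deflects motion to the left, so the geostrophic wind blows 90° to the left of the pressure-gradient force (low pressure on the right).
Rotating 315° by 90° counterclockwise gives 225° — the wind blows toward the southwest.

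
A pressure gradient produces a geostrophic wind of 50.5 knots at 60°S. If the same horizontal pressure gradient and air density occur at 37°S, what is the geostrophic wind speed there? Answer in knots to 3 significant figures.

With the same pressure gradient and density, V_g ∝ 1/f ∝ 1/sin φ.
V₂ = V₁ · sin φ₁ / sin φ₂ = 50.5 × sin 60° / sin 37°
V₂ = 50.5 × 0.8660/0.6018 = 72.7 knots

72.7 knots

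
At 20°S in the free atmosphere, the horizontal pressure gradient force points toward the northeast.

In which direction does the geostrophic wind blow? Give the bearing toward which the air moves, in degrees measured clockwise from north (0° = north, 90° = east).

The pressure-gradient force points toward the northeast (bearing 045°).
Geostrophic balance: in the Southern Hemisphere the Coriolis force deflects motion to the left, so the geostrophic wind blows 90° to the left of the pressure-gradient force (low pressure on the right).
Rotating 045° by 90° counterclockwise gives 315° — the wind blows toward the northwest.

315°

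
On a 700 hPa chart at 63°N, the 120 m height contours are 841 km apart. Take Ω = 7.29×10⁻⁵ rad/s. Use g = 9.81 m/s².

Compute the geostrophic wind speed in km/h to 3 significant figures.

38.8 km/h

Coriolis parameter at 63°N:
f = 2Ω sin φ = 2 × 7.29×10⁻⁵ × sin 63° = 1.30×10⁻⁴ s⁻¹
Height gradient: |∂Z/∂n| = 120 m / 841000 m = 1.43×10⁻⁴
On a pressure surface, geostrophic balance gives V_g = (g/f)|∂Z/∂n|:
V_g = 9.81 × 1.43×10⁻⁴ / 1.30×10⁻⁴ = 10.8 m/s
Converting: 10.8 m/s × 3.6 = 38.8 km/h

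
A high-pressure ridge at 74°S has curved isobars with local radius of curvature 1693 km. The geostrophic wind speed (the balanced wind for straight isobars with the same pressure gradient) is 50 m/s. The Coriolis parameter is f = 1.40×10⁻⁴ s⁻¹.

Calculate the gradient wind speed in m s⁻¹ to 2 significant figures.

Around a high, pressure-gradient force acts outward with centrifugal, so Coriolis balances both:
fV = (1/ρ)|∂P/∂n| + V²/R  →  V² − fR·V + fR·V_g = 0
With fR = 1.40×10⁻⁴ × 1693×10³ m = 237 m/s:
V = [fR − √((fR)² − 4 fR V_g)]/2 = [237 − √(237² − 4×237×50)]/2 = 71.7 m/s
Supergeostrophic (V > V_g = 50 m/s), as expected around a high.

72 m s⁻¹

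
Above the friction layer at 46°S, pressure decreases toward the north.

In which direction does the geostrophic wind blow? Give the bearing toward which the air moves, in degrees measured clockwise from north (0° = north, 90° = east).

270°

The pressure-gradient force points toward the north (bearing 000°).
Geostrophic balance: in the Southern Hemisphere the Coriolis force deflects motion to the left, so the geostrophic wind blows 90° to the left of the pressure-gradient force (low pressure on the right).
Rotating 000° by 90° counterclockwise gives 270° — the wind blows toward the west.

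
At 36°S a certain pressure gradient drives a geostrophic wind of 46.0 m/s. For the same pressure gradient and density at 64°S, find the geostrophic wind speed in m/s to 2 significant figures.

With the same pressure gradient and density, V_g ∝ 1/f ∝ 1/sin φ.
V₂ = V₁ · sin φ₁ / sin φ₂ = 46.0 × sin 36° / sin 64°
V₂ = 46.0 × 0.5878/0.8988 = 30 m/s

30 m/s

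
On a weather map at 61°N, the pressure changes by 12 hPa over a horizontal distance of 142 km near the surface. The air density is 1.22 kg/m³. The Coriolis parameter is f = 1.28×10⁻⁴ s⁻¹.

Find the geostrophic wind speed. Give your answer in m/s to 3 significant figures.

54.1 m/s

Pressure gradient: |∂P/∂n| = 1200 Pa / 142000 m = 8.45×10⁻³ Pa/m
Geostrophic balance (pressure-gradient force = Coriolis force):
V_g = (1/(fρ)) |∂P/∂n| = 8.45×10⁻³ / (1.28×10⁻⁴ × 1.22) = 54.1 m/s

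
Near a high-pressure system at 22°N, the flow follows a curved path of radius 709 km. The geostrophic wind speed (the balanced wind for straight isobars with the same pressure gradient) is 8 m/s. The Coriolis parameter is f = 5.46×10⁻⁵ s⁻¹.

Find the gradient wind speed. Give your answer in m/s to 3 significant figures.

Around a high, pressure-gradient force acts outward with centrifugal, so Coriolis balances both:
fV = (1/ρ)|∂P/∂n| + V²/R  →  V² − fR·V + fR·V_g = 0
With fR = 5.46×10⁻⁵ × 709×10³ m = 38.7 m/s:
V = [fR − √((fR)² − 4 fR V_g)]/2 = [38.7 − √(38.7² − 4×38.7×8)]/2 = 11.3 m/s
Supergeostrophic (V > V_g = 8 m/s), as expected around a high.

11.3 m/s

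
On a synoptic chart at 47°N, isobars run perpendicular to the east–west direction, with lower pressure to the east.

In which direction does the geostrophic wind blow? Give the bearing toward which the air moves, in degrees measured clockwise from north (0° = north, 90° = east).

180°

The pressure-gradient force points toward the east (bearing 090°).
Geostrophic balance: in the Northern Hemisphere the Coriolis force deflects motion to the right, so the geostrophic wind blows 90° to the right of the pressure-gradient force (low pressure on the left).
Rotating 090° by 90° clockwise gives 180° — the wind blows toward the south.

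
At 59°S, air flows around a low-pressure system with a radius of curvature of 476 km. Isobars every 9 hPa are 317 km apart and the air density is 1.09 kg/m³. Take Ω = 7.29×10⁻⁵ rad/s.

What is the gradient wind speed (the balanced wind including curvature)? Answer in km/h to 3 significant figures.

Coriolis parameter at 59°S:
f = 2Ω sin φ = 2 × 7.29×10⁻⁵ × sin 59° = 1.25×10⁻⁴ s⁻¹
Pressure gradient: |∂P/∂n| = 900 Pa / 317000 m = 2.84×10⁻³ Pa/m
Geostrophic speed: V_g = |∂P/∂n|/(fρ) = 2.84×10⁻³/(1.25×10⁻⁴ × 1.09) = 20.8 m/s
Around a low, centrifugal force acts outward with Coriolis, so pressure-gradient force balances both:
(1/ρ)|∂P/∂n| = fV + V²/R  →  V² + fR·V − fR·V_g = 0
With fR = 1.25×10⁻⁴ × 476×10³ m = 59.5 m/s:
V = [−fR + √((fR)² + 4 fR V_g)]/2 = [−59.5 + √(59.5² + 4×59.5×20.8)]/2 = 16.3 m/s
Subgeostrophic (V < V_g = 20.8 m/s), as expected around a low.
Converting: 16.3 m/s × 3.6 = 58.9 km/h

58.9 km/h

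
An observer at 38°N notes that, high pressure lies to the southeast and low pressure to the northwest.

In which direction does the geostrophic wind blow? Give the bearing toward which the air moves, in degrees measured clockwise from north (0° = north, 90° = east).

The pressure-gradient force points toward the northwest (bearing 315°).
Geostrophic balance: in the Northern Hemisphere the Coriolis force deflects motion to the right, so the geostrophic wind blows 90° to the right of the pressure-gradient force (low pressure on the left).
Rotating 315° by 90° clockwise gives 045° — the wind blows toward the northeast.

045°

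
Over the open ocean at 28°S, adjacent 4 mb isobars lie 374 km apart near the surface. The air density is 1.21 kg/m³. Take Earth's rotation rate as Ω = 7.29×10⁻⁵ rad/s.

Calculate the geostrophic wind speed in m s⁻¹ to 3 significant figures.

12.9 m s⁻¹

Coriolis parameter at 28°S:
f = 2Ω sin φ = 2 × 7.29×10⁻⁵ × sin 28° = 6.84×10⁻⁵ s⁻¹
Pressure gradient: |∂P/∂n| = 400 Pa / 374000 m = 1.07×10⁻³ Pa/m
Geostrophic balance (pressure-gradient force = Coriolis force):
V_g = (1/(fρ)) |∂P/∂n| = 1.07×10⁻³ / (6.84×10⁻⁵ × 1.21) = 12.9 m/s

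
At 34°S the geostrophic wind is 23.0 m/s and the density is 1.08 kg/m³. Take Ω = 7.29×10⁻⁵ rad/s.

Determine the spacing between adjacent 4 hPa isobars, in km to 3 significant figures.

Coriolis parameter at 34°S:
f = 2Ω sin φ = 2 × 7.29×10⁻⁵ × sin 34° = 8.15×10⁻⁵ s⁻¹
Geostrophic balance rearranged: |∂P/∂n| = f ρ V_g
|∂P/∂n| = 8.15×10⁻⁵ × 1.08 × 23.0 = 2.03×10⁻³ Pa/m
Isobar spacing: Δn = ΔP/|∂P/∂n| = 400 Pa / 2.03×10⁻³ Pa/m = 197510 m ≈ 198 km

198 km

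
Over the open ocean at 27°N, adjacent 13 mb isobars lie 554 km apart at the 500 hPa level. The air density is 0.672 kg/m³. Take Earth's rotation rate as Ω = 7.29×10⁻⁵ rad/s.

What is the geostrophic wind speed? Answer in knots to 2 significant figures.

100 knots

Coriolis parameter at 27°N:
f = 2Ω sin φ = 2 × 7.29×10⁻⁵ × sin 27° = 6.62×10⁻⁵ s⁻¹
Pressure gradient: |∂P/∂n| = 1300 Pa / 554000 m = 2.35×10⁻³ Pa/m
Geostrophic balance (pressure-gradient force = Coriolis force):
V_g = (1/(fρ)) |∂P/∂n| = 2.35×10⁻³ / (6.62×10⁻⁵ × 0.672) = 52.8 m/s
Converting: 52.8 m/s × 1.944 = 100 knots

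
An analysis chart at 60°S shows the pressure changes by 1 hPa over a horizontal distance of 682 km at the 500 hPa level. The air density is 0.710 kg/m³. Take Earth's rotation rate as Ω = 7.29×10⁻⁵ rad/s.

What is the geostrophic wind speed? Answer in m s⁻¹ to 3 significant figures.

1.64 m s⁻¹

Coriolis parameter at 60°S:
f = 2Ω sin φ = 2 × 7.29×10⁻⁵ × sin 60° = 1.26×10⁻⁴ s⁻¹
Pressure gradient: |∂P/∂n| = 100 Pa / 682000 m = 1.47×10⁻⁴ Pa/m
Geostrophic balance (pressure-gradient force = Coriolis force):
V_g = (1/(fρ)) |∂P/∂n| = 1.47×10⁻⁴ / (1.26×10⁻⁴ × 0.710) = 1.64 m/s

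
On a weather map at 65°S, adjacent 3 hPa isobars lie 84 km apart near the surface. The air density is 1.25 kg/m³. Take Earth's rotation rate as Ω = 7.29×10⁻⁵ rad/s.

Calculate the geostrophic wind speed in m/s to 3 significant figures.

Coriolis parameter at 65°S:
f = 2Ω sin φ = 2 × 7.29×10⁻⁵ × sin 65° = 1.32×10⁻⁴ s⁻¹
Pressure gradient: |∂P/∂n| = 300 Pa / 84000 m = 3.57×10⁻³ Pa/m
Geostrophic balance (pressure-gradient force = Coriolis force):
V_g = (1/(fρ)) |∂P/∂n| = 3.57×10⁻³ / (1.32×10⁻⁴ × 1.25) = 21.6 m/s

21.6 m/s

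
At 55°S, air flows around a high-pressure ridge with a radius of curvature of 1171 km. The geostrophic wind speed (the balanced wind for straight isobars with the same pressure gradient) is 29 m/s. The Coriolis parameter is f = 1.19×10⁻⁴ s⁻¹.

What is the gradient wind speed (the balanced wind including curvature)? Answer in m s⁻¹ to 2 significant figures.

41 m s⁻¹

Around a high, pressure-gradient force acts outward with centrifugal, so Coriolis balances both:
fV = (1/ρ)|∂P/∂n| + V²/R  →  V² − fR·V + fR·V_g = 0
With fR = 1.19×10⁻⁴ × 1171×10³ m = 139 m/s:
V = [fR − √((fR)² − 4 fR V_g)]/2 = [139 − √(139² − 4×139×29)]/2 = 41.2 m/s
Supergeostrophic (V > V_g = 29 m/s), as expected around a high.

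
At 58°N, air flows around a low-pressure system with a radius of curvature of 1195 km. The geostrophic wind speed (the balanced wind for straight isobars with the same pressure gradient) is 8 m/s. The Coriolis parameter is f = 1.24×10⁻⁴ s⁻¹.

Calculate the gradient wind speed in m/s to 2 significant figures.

Around a low, centrifugal force acts outward with Coriolis, so pressure-gradient force balances both:
(1/ρ)|∂P/∂n| = fV + V²/R  →  V² + fR·V − fR·V_g = 0
With fR = 1.24×10⁻⁴ × 1195×10³ m = 148 m/s:
V = [−fR + √((fR)² + 4 fR V_g)]/2 = [−148 + √(148² + 4×148×8)]/2 = 7.61 m/s
Subgeostrophic (V < V_g = 8 m/s), as expected around a low.

7.6 m/s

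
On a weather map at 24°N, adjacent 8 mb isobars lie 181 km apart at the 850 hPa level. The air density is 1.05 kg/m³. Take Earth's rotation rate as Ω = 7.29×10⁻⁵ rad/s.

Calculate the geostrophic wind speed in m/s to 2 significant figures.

Coriolis parameter at 24°N:
f = 2Ω sin φ = 2 × 7.29×10⁻⁵ × sin 24° = 5.93×10⁻⁵ s⁻¹
Pressure gradient: |∂P/∂n| = 800 Pa / 181000 m = 4.42×10⁻³ Pa/m
Geostrophic balance (pressure-gradient force = Coriolis force):
V_g = (1/(fρ)) |∂P/∂n| = 4.42×10⁻³ / (5.93×10⁻⁵ × 1.05) = 71.0 m/s

71 m/s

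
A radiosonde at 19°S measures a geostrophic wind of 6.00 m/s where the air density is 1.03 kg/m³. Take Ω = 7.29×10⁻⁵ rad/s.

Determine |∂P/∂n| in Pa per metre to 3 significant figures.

Coriolis parameter at 19°S:
f = 2Ω sin φ = 2 × 7.29×10⁻⁵ × sin 19° = 4.75×10⁻⁵ s⁻¹
Geostrophic balance rearranged: |∂P/∂n| = f ρ V_g
|∂P/∂n| = 4.75×10⁻⁵ × 1.03 × 6.00 = 2.93×10⁻⁴ Pa/m

2.93×10⁻⁴ Pa/m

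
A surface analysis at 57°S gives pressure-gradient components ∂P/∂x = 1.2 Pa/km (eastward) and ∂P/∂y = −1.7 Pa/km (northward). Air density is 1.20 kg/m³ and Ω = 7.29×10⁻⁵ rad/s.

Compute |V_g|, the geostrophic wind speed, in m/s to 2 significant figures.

Coriolis parameter at 57°S:
f = 2Ω sin φ = 2 × 7.29×10⁻⁵ × sin 57° = 1.22×10⁻⁴ s⁻¹
In the Southern Hemisphere f is negative: f = −1.22×10⁻⁴ s⁻¹.
Component geostrophic relations (x east, y north):
u_g = −(1/(fρ)) ∂P/∂y,  v_g = (1/(fρ)) ∂P/∂x
u_g = −(−1.7×10⁻³)/(−1.22×10⁻⁴ × 1.20) = −11.6 m/s;  v_g = (1.2×10⁻³)/(−1.22×10⁻⁴ × 1.20) = −8.18 m/s
|V_g| = √(u_g² + v_g²) = 14.2 m/s

14 m/s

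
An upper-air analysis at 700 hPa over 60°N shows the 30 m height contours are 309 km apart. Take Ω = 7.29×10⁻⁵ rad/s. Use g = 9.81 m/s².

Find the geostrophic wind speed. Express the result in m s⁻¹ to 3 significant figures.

Coriolis parameter at 60°N:
f = 2Ω sin φ = 2 × 7.29×10⁻⁵ × sin 60° = 1.26×10⁻⁴ s⁻¹
Height gradient: |∂Z/∂n| = 30 m / 309000 m = 9.71×10⁻⁵
On a pressure surface, geostrophic balance gives V_g = (g/f)|∂Z/∂n|:
V_g = 9.81 × 9.71×10⁻⁵ / 1.26×10⁻⁴ = 7.54 m/s

7.54 m s⁻¹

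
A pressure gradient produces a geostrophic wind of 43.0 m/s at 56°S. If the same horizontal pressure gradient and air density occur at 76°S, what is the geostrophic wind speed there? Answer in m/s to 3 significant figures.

With the same pressure gradient and density, V_g ∝ 1/f ∝ 1/sin φ.
V₂ = V₁ · sin φ₁ / sin φ₂ = 43.0 × sin 56° / sin 76°
V₂ = 43.0 × 0.8290/0.9703 = 36.7 m/s

36.7 m/s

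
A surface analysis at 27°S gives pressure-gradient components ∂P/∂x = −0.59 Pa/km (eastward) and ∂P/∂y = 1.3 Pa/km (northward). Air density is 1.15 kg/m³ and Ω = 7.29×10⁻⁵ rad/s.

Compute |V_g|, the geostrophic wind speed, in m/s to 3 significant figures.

Coriolis parameter at 27°S:
f = 2Ω sin φ = 2 × 7.29×10⁻⁵ × sin 27° = 6.62×10⁻⁵ s⁻¹
In the Southern Hemisphere f is negative: f = −6.62×10⁻⁵ s⁻¹.
Component geostrophic relations (x east, y north):
u_g = −(1/(fρ)) ∂P/∂y,  v_g = (1/(fρ)) ∂P/∂x
u_g = −(1.3×10⁻³)/(−6.62×10⁻⁵ × 1.15) = 17.1 m/s;  v_g = (−0.59×10⁻³)/(−6.62×10⁻⁵ × 1.15) = 7.75 m/s
|V_g| = √(u_g² + v_g²) = 18.8 m/s

18.8 m/s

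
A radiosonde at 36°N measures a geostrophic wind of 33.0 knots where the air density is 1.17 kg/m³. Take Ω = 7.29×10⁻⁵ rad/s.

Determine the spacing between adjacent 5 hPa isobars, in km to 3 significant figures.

294 km

Coriolis parameter at 36°N:
f = 2Ω sin φ = 2 × 7.29×10⁻⁵ × sin 36° = 8.57×10⁻⁵ s⁻¹
Wind speed in SI: 33.0 knots = 17.0 m/s
Geostrophic balance rearranged: |∂P/∂n| = f ρ V_g
|∂P/∂n| = 8.57×10⁻⁵ × 1.17 × 17.0 = 1.70×10⁻³ Pa/m
Isobar spacing: Δn = ΔP/|∂P/∂n| = 500 Pa / 1.70×10⁻³ Pa/m = 293735 m ≈ 294 km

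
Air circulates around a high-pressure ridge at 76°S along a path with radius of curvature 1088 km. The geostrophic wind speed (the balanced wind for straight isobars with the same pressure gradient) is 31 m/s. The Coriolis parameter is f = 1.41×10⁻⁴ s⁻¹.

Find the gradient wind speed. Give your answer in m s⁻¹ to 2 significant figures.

43 m s⁻¹

Around a high, pressure-gradient force acts outward with centrifugal, so Coriolis balances both:
fV = (1/ρ)|∂P/∂n| + V²/R  →  V² − fR·V + fR·V_g = 0
With fR = 1.41×10⁻⁴ × 1088×10³ m = 153 m/s:
V = [fR − √((fR)² − 4 fR V_g)]/2 = [153 − √(153² − 4×153×31)]/2 = 43.1 m/s
Supergeostrophic (V > V_g = 31 m/s), as expected around a high.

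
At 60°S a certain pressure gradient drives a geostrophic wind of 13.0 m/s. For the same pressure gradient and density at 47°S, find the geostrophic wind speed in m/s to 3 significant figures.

15.4 m/s

With the same pressure gradient and density, V_g ∝ 1/f ∝ 1/sin φ.
V₂ = V₁ · sin φ₁ / sin φ₂ = 13.0 × sin 60° / sin 47°
V₂ = 13.0 × 0.8660/0.7314 = 15.4 m/s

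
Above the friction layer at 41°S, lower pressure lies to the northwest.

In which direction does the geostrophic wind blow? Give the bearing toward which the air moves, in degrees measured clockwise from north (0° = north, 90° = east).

225°

The pressure-gradient force points toward the northwest (bearing 315°).
Geostrophic balance: in the Southern Hemisphere the Coriolis force deflects motion to the left, so the geostrophic wind blows 90° to the left of the pressure-gradient force (low pressure on the right).
Rotating 315° by 90° counterclockwise gives 225° — the wind blows toward the southwest.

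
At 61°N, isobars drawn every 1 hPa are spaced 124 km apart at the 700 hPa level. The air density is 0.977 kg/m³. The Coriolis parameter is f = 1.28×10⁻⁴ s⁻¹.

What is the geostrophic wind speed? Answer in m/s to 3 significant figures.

6.45 m/s

Pressure gradient: |∂P/∂n| = 100 Pa / 124000 m = 8.06×10⁻⁴ Pa/m
Geostrophic balance (pressure-gradient force = Coriolis force):
V_g = (1/(fρ)) |∂P/∂n| = 8.06×10⁻⁴ / (1.28×10⁻⁴ × 0.977) = 6.45 m/s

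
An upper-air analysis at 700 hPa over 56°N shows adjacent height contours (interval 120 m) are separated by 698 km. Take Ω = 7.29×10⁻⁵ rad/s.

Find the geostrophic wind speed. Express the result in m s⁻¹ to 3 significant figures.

14.0 m s⁻¹

Coriolis parameter at 56°N:
f = 2Ω sin φ = 2 × 7.29×10⁻⁵ × sin 56° = 1.21×10⁻⁴ s⁻¹
Height gradient: |∂Z/∂n| = 120 m / 698000 m = 1.72×10⁻⁴
On a pressure surface, geostrophic balance gives V_g = (g/f)|∂Z/∂n|:
V_g = 9.81 × 1.72×10⁻⁴ / 1.21×10⁻⁴ = 14.0 m/s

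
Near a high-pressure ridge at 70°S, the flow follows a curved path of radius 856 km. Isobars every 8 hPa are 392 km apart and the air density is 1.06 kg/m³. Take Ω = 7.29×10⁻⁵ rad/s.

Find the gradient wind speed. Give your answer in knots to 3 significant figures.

Coriolis parameter at 70°S:
f = 2Ω sin φ = 2 × 7.29×10⁻⁵ × sin 70° = 1.37×10⁻⁴ s⁻¹
Pressure gradient: |∂P/∂n| = 800 Pa / 392000 m = 2.04×10⁻³ Pa/m
Geostrophic speed: V_g = |∂P/∂n|/(fρ) = 2.04×10⁻³/(1.37×10⁻⁴ × 1.06) = 14.1 m/s
Around a high, pressure-gradient force acts outward with centrifugal, so Coriolis balances both:
fV = (1/ρ)|∂P/∂n| + V²/R  →  V² − fR·V + fR·V_g = 0
With fR = 1.37×10⁻⁴ × 856×10³ m = 117 m/s:
V = [fR − √((fR)² − 4 fR V_g)]/2 = [117 − √(117² − 4×117×14.1)]/2 = 16.3 m/s
Supergeostrophic (V > V_g = 14.1 m/s), as expected around a high.
Converting: 16.3 m/s × 1.944 = 31.7 knots

31.7 knots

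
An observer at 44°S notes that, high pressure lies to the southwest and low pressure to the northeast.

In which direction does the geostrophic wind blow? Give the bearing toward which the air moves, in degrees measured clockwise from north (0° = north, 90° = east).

315°

The pressure-gradient force points toward the northeast (bearing 045°).
Geostrophic balance: in the Southern Hemisphere the Coriolis force deflects motion to the left, so the geostrophic wind blows 90° to the left of the pressure-gradient force (low pressure on the right).
Rotating 045° by 90° counterclockwise gives 315° — the wind blows toward the northwest.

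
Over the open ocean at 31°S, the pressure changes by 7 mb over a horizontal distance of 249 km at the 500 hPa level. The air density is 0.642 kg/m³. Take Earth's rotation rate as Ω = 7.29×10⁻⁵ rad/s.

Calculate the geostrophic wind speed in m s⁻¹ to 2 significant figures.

Coriolis parameter at 31°S:
f = 2Ω sin φ = 2 × 7.29×10⁻⁵ × sin 31° = 7.51×10⁻⁵ s⁻¹
Pressure gradient: |∂P/∂n| = 700 Pa / 249000 m = 2.81×10⁻³ Pa/m
Geostrophic balance (pressure-gradient force = Coriolis force):
V_g = (1/(fρ)) |∂P/∂n| = 2.81×10⁻³ / (7.51×10⁻⁵ × 0.642) = 58.3 m/s

58 m s⁻¹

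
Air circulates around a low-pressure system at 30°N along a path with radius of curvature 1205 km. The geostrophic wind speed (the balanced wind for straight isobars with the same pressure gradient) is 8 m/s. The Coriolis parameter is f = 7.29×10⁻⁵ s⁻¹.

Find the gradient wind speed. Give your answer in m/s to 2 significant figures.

7.4 m/s

Around a low, centrifugal force acts outward with Coriolis, so pressure-gradient force balances both:
(1/ρ)|∂P/∂n| = fV + V²/R  →  V² + fR·V − fR·V_g = 0
With fR = 7.29×10⁻⁵ × 1205×10³ m = 87.8 m/s:
V = [−fR + √((fR)² + 4 fR V_g)]/2 = [−87.8 + √(87.8² + 4×87.8×8)]/2 = 7.38 m/s
Subgeostrophic (V < V_g = 8 m/s), as expected around a low.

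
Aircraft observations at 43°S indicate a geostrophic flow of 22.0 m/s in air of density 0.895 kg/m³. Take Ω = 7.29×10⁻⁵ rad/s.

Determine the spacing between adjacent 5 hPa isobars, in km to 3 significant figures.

255 km

Coriolis parameter at 43°S:
f = 2Ω sin φ = 2 × 7.29×10⁻⁵ × sin 43° = 9.94×10⁻⁵ s⁻¹
Geostrophic balance rearranged: |∂P/∂n| = f ρ V_g
|∂P/∂n| = 9.94×10⁻⁵ × 0.895 × 22.0 = 1.96×10⁻³ Pa/m
Isobar spacing: Δn = ΔP/|∂P/∂n| = 500 Pa / 1.96×10⁻³ Pa/m = 255378 m ≈ 255 km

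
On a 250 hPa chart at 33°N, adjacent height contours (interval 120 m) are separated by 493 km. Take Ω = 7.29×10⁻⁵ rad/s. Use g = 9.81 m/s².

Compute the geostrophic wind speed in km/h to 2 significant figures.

Coriolis parameter at 33°N:
f = 2Ω sin φ = 2 × 7.29×10⁻⁵ × sin 33° = 7.94×10⁻⁵ s⁻¹
Height gradient: |∂Z/∂n| = 120 m / 493000 m = 2.43×10⁻⁴
On a pressure surface, geostrophic balance gives V_g = (g/f)|∂Z/∂n|:
V_g = 9.81 × 2.43×10⁻⁴ / 7.94×10⁻⁵ = 30.1 m/s
Converting: 30.1 m/s × 3.6 = 110 km/h

110 km/h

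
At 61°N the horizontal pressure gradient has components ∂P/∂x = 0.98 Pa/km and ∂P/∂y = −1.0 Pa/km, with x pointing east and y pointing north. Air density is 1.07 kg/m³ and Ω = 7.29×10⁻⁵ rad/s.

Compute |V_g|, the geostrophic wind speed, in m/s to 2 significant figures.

10 m/s

Coriolis parameter at 61°N:
f = 2Ω sin φ = 2 × 7.29×10⁻⁵ × sin 61° = 1.28×10⁻⁴ s⁻¹
Component geostrophic relations (x east, y north):
u_g = −(1/(fρ)) ∂P/∂y,  v_g = (1/(fρ)) ∂P/∂x
u_g = −(−1.0×10⁻³)/(1.28×10⁻⁴ × 1.07) = 7.33 m/s;  v_g = (0.98×10⁻³)/(1.28×10⁻⁴ × 1.07) = 7.18 m/s
|V_g| = √(u_g² + v_g²) = 10.3 m/s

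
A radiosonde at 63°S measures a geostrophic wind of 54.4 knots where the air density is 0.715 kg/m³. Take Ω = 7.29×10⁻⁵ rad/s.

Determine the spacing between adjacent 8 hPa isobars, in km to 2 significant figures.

Coriolis parameter at 63°S:
f = 2Ω sin φ = 2 × 7.29×10⁻⁵ × sin 63° = 1.30×10⁻⁴ s⁻¹
Wind speed in SI: 54.4 knots = 28.0 m/s
Geostrophic balance rearranged: |∂P/∂n| = f ρ V_g
|∂P/∂n| = 1.30×10⁻⁴ × 0.715 × 28.0 = 2.60×10⁻³ Pa/m
Isobar spacing: Δn = ΔP/|∂P/∂n| = 800 Pa / 2.60×10⁻³ Pa/m = 307757 m ≈ 310 km

310 km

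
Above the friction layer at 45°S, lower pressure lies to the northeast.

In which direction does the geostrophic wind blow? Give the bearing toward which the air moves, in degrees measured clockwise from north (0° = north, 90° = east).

315°

The pressure-gradient force points toward the northeast (bearing 045°).
Geostrophic balance: in the Southern Hemisphere the Coriolis force deflects motion to the left, so the geostrophic wind blows 90° to the left of the pressure-gradient force (low pressure on the right).
Rotating 045° by 90° counterclockwise gives 315° — the wind blows toward the northwest.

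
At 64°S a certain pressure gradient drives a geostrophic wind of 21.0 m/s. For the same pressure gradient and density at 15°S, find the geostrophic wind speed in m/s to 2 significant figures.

With the same pressure gradient and density, V_g ∝ 1/f ∝ 1/sin φ.
V₂ = V₁ · sin φ₁ / sin φ₂ = 21.0 × sin 64° / sin 15°
V₂ = 21.0 × 0.8988/0.2588 = 73 m/s

73 m/s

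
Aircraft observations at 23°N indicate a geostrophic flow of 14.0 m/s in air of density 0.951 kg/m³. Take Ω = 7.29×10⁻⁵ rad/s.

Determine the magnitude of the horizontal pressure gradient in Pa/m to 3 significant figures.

7.58×10⁻⁴ Pa/m

Coriolis parameter at 23°N:
f = 2Ω sin φ = 2 × 7.29×10⁻⁵ × sin 23° = 5.70×10⁻⁵ s⁻¹
Geostrophic balance rearranged: |∂P/∂n| = f ρ V_g
|∂P/∂n| = 5.70×10⁻⁵ × 0.951 × 14.0 = 7.58×10⁻⁴ Pa/m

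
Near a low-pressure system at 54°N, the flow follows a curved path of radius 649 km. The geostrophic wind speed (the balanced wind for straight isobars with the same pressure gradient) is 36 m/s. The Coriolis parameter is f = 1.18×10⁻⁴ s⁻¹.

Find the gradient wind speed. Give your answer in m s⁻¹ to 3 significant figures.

26.7 m s⁻¹

Around a low, centrifugal force acts outward with Coriolis, so pressure-gradient force balances both:
(1/ρ)|∂P/∂n| = fV + V²/R  →  V² + fR·V − fR·V_g = 0
With fR = 1.18×10⁻⁴ × 649×10³ m = 76.6 m/s:
V = [−fR + √((fR)² + 4 fR V_g)]/2 = [−76.6 + √(76.6² + 4×76.6×36)]/2 = 26.7 m/s
Subgeostrophic (V < V_g = 36 m/s), as expected around a low.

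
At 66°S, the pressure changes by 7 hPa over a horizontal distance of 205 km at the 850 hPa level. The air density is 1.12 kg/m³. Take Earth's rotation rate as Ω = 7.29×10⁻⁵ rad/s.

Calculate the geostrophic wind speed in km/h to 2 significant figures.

Coriolis parameter at 66°S:
f = 2Ω sin φ = 2 × 7.29×10⁻⁵ × sin 66° = 1.33×10⁻⁴ s⁻¹
Pressure gradient: |∂P/∂n| = 700 Pa / 205000 m = 3.41×10⁻³ Pa/m
Geostrophic balance (pressure-gradient force = Coriolis force):
V_g = (1/(fρ)) |∂P/∂n| = 3.41×10⁻³ / (1.33×10⁻⁴ × 1.12) = 22.9 m/s
Converting: 22.9 m/s × 3.6 = 82 km/h

82 km/h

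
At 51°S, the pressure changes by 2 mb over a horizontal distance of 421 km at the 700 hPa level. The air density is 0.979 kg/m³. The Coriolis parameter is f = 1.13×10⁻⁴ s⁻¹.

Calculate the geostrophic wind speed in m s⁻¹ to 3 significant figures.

Pressure gradient: |∂P/∂n| = 200 Pa / 421000 m = 4.75×10⁻⁴ Pa/m
Geostrophic balance (pressure-gradient force = Coriolis force):
V_g = (1/(fρ)) |∂P/∂n| = 4.75×10⁻⁴ / (1.13×10⁻⁴ × 0.979) = 4.29 m/s

4.29 m s⁻¹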